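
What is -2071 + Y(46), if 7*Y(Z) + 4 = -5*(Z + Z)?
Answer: -14961/7 ≈ -2137.3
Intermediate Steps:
Y(Z) = -4/7 - 10*Z/7 (Y(Z) = -4/7 + (-5*(Z + Z))/7 = -4/7 + (-10*Z)/7 = -4/7 - 10*Z/7)
-2071 + Y(46) = -2071 + (-4/7 - 10/7*46) = -2071 + (-4/7 - 460/7) = -2071 - 464/7 = -14961/7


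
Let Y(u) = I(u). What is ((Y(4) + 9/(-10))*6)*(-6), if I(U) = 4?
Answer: -558/5 ≈ -111.60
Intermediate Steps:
Y(u) = 4
((Y(4) + 9/(-10))*6)*(-6) = ((4 + 9/(-10))*6)*(-6) = ((4 + 9*(-⅒))*6)*(-6) = ((4 - 9/10)*6)*(-6) = ((31/10)*6)*(-6) = (93/5)*(-6) = -558/5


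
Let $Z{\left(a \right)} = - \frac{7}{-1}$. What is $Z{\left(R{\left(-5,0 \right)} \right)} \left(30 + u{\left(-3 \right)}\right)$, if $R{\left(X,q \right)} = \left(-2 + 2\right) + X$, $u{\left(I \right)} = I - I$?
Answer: $210$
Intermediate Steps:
$u{\left(I \right)} = 0$
$R{\left(X,q \right)} = X$ ($R{\left(X,q \right)} = 0 + X = X$)
$Z{\left(a \right)} = 7$ ($Z{\left(a \right)} = \left(-7\right) \left(-1\right) = 7$)
$Z{\left(R{\left(-5,0 \right)} \right)} \left(30 + u{\left(-3 \right)}\right) = 7 \left(30 + 0\right) = 7 \cdot 30 = 210$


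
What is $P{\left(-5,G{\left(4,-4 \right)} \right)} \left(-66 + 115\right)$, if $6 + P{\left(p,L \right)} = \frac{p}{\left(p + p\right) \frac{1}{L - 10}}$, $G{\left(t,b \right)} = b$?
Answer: $-637$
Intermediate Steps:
$P{\left(p,L \right)} = -11 + \frac{L}{2}$ ($P{\left(p,L \right)} = -6 + \frac{p}{\left(p + p\right) \frac{1}{L - 10}} = -6 + \frac{p}{2 p \frac{1}{-10 + L}} = -6 + p \frac{-10 + L}{2 p} = -6 + \left(-5 + \frac{L}{2}\right) = -11 + \frac{L}{2}$)
$P{\left(-5,G{\left(4,-4 \right)} \right)} \left(-66 + 115\right) = \left(-11 + \frac{1}{2} \left(-4\right)\right) \left(-66 + 115\right) = \left(-11 - 2\right) 49 = \left(-13\right) 49 = -637$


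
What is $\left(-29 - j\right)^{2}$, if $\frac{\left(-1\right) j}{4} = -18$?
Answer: $10201$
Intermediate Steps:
$j = 72$ ($j = \left(-4\right) \left(-18\right) = 72$)
$\left(-29 - j\right)^{2} = \left(-29 - 72\right)^{2} = \left(-101\right)^{2} = 10201$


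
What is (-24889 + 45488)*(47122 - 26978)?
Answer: 414946256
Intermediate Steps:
(-24889 + 45488)*(47122 - 26978) = 20599*20144 = 414946256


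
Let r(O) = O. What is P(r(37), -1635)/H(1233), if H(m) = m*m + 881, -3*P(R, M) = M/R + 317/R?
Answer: 659/84424935 ≈ 7.8057e-6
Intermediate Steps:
P(R, M) = -317/(3*R) - M/(3*R) (P(R, M) = -(M/R + 317/R)/3 = -(317/R + M/R)/3 = -317/(3*R) - M/(3*R))
H(m) = 881 + m**2 (H(m) = m**2 + 881 = 881 + m**2)
P(r(37), -1635)/H(1233) = ((1/3)*(-317 - 1*(-1635))/37)/(881 + 1233**2) = ((1/3)*(1/37)*(-317 + 1635))/(881 + 1520289) = ((1/3)*(1/37)*1318)/1521170 = (1318/111)*(1/1521170) = 659/84424935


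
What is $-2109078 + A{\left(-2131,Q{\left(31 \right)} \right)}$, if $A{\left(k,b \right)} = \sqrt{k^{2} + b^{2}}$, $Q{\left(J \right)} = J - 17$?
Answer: $-2109078 + \sqrt{4541357} \approx -2.1069 \cdot 10^{6}$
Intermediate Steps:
$Q{\left(J \right)} = -17 + J$
$A{\left(k,b \right)} = \sqrt{b^{2} + k^{2}}$
$-2109078 + A{\left(-2131,Q{\left(31 \right)} \right)} = -2109078 + \sqrt{\left(-17 + 31\right)^{2} + \left(-2131\right)^{2}} = -2109078 + \sqrt{14^{2} + 4541161} = -2109078 + \sqrt{196 + 4541161} = -2109078 + \sqrt{4541357}$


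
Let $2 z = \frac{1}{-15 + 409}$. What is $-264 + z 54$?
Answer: $- \frac{103989}{394} \approx -263.93$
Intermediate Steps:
$z = \frac{1}{788}$ ($z = \frac{1}{2 \left(-15 + 409\right)} = \frac{1}{2 \cdot 394} = \frac{1}{2} \cdot \frac{1}{394} = \frac{1}{788} \approx 0.001269$)
$-264 + z 54 = -264 + \frac{1}{788} \cdot 54 = -264 + \frac{27}{394} = - \frac{103989}{394}$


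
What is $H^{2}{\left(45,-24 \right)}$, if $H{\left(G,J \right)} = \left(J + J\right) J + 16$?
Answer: $1364224$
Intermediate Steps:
$H{\left(G,J \right)} = 16 + 2 J^{2}$ ($H{\left(G,J \right)} = 2 J J + 16 = 2 J^{2} + 16 = 16 + 2 J^{2}$)
$H^{2}{\left(45,-24 \right)} = \left(16 + 2 \left(-24\right)^{2}\right)^{2} = \left(16 + 2 \cdot 576\right)^{2} = \left(16 + 1152\right)^{2} = 1168^{2} = 1364224$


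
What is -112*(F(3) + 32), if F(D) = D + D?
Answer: -4256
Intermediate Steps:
F(D) = 2*D
-112*(F(3) + 32) = -112*(2*3 + 32) = -112*(6 + 32) = -112*38 = -4256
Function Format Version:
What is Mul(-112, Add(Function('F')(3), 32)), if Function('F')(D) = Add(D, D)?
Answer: -4256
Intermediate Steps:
Function('F')(D) = Mul(2, D)
Mul(-112, Add(Function('F')(3), 32)) = Mul(-112, Add(Mul(2, 3), 32)) = Mul(-112, Add(6, 32)) = Mul(-112, 38) = -4256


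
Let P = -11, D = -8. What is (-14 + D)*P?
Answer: 242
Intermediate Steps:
(-14 + D)*P = (-14 - 8)*(-11) = -22*(-11) = 242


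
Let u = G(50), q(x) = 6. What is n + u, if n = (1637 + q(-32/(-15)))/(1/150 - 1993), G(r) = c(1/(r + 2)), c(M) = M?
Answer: -12516451/15545348 ≈ -0.80516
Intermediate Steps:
G(r) = 1/(2 + r) (G(r) = 1/(r + 2) = 1/(2 + r))
n = -246450/298949 (n = (1637 + 6)/(1/150 - 1993) = 1643/(1/150 - 1993) = 1643/(-298949/150) = 1643*(-150/298949) = -246450/298949 ≈ -0.82439)
u = 1/52 (u = 1/(2 + 50) = 1/52 ≈ 0.019231)
n + u = -246450/298949 + 1/52 = -12516451/15545348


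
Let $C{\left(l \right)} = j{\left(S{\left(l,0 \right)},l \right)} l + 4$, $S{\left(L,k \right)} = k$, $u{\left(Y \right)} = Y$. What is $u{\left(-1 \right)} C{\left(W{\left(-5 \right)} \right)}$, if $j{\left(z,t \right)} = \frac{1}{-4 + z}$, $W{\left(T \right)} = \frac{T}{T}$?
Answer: $- \frac{15}{4} \approx -3.75$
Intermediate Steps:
$W{\left(T \right)} = 1$
$C{\left(l \right)} = 4 - \frac{l}{4}$ ($C{\left(l \right)} = \frac{l}{-4 + 0} + 4 = \frac{l}{-4} + 4 = - \frac{l}{4} + 4 = 4 - \frac{l}{4}$)
$u{\left(-1 \right)} C{\left(W{\left(-5 \right)} \right)} = - (4 - \frac{1}{4}) = \left(-1\right) \frac{15}{4} = - \frac{15}{4}$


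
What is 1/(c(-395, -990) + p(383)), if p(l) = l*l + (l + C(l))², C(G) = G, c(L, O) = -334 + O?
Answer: 1/732121 ≈ 1.3659e-6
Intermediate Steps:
p(l) = 5*l² (p(l) = l*l + (l + l)² = l² + (2*l)² = l² + 4*l² = 5*l²)
1/(c(-395, -990) + p(383)) = 1/((-334 - 990) + 5*383²) = 1/(-1324 + 5*146689) = 1/(-1324 + 733445) = 1/732121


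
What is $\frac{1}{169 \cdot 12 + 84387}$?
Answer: $\frac{1}{86415} \approx 1.1572 \cdot 10^{-5}$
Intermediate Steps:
$\frac{1}{169 \cdot 12 + 84387} = \frac{1}{2028 + 84387} = \frac{1}{86415}$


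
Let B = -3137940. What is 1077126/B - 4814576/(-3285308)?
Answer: 37080640861/33041985210 ≈ 1.1222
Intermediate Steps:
1077126/B - 4814576/(-3285308) = 1077126/(-3137940) - 4814576/(-3285308) = 1077126*(-1/3137940) - 4814576*(-1/3285308) = -179521/522990 + 92588/63179 = 37080640861/33041985210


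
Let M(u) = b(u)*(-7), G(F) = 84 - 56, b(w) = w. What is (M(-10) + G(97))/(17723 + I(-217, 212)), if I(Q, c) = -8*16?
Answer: 98/17595 ≈ 0.0055698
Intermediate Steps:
I(Q, c) = -128
G(F) = 28
M(u) = -7*u (M(u) = u*(-7) = -7*u)
(M(-10) + G(97))/(17723 + I(-217, 212)) = (-7*(-10) + 28)/(17723 - 128) = (70 + 28)/17595 = 98*(1/17595) = 98/17595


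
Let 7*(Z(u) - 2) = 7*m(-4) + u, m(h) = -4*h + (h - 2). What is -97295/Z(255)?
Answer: -681065/339 ≈ -2009.0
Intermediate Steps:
m(h) = -2 - 3*h (m(h) = -4*h + (-2 + h) = -2 - 3*h)
Z(u) = 12 + u/7 (Z(u) = 2 + (7*(-2 - 3*(-4)) + u)/7 = 2 + (7*(-2 + 12) + u)/7 = 2 + (7*10 + u)/7 = 2 + (70 + u)/7 = 2 + (10 + u/7) = 12 + u/7)
-97295/Z(255) = -97295/(12 + (1/7)*255) = -97295/(12 + 255/7) = -97295/339/7 = -97295*7/339 = -681065/339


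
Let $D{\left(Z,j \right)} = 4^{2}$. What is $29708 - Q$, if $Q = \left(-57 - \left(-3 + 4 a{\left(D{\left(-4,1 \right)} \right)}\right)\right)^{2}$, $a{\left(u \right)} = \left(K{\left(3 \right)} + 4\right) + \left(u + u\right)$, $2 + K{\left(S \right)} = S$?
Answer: $-11096$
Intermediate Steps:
$K{\left(S \right)} = -2 + S$
$D{\left(Z,j \right)} = 16$
$a{\left(u \right)} = 5 + 2 u$ ($a{\left(u \right)} = \left(\left(-2 + 3\right) + 4\right) + \left(u + u\right) = \left(1 + 4\right) + 2 u = 5 + 2 u$)
$Q = 40804$ ($Q = \left(-57 + \left(- 4 \left(5 + 2 \cdot 16\right) + 3\right)\right)^{2} = \left(-57 + \left(- 4 \left(5 + 32\right) + 3\right)\right)^{2} = \left(-57 + \left(\left(-4\right) 37 + 3\right)\right)^{2} = \left(-57 + \left(-148 + 3\right)\right)^{2} = \left(-57 - 145\right)^{2} = \left(-202\right)^{2} = 40804$)
$29708 - Q = 29708 - 40804 = -11096$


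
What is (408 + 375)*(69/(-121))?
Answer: -54027/121 ≈ -446.50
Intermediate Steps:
(408 + 375)*(69/(-121)) = 783*(69*(-1/121)) = 783*(-69/121) = -54027/121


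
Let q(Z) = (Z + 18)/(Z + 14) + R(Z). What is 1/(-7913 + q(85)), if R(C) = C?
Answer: -99/774869 ≈ -0.00012776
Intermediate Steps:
q(Z) = Z + (18 + Z)/(14 + Z) (q(Z) = (Z + 18)/(Z + 14) + Z = (18 + Z)/(14 + Z) + Z = Z + (18 + Z)/(14 + Z))
1/(-7913 + q(85)) = 1/(-7913 + (18 + 85² + 15*85)/(14 + 85)) = 1/(-7913 + (18 + 7225 + 1275)/99) = 1/(-7913 + (1/99)*8518) = 1/(-7913 + 8518/99) = 1/(-774869/99) = -99/774869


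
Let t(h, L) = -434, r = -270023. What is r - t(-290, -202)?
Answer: -269589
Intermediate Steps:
r - t(-290, -202) = -270023 - 1*(-434) = -270023 + 434 = -269589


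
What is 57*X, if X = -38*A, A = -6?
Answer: 12996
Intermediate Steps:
X = 228 (X = -38*(-6) = 228)
57*X = 57*228 = 12996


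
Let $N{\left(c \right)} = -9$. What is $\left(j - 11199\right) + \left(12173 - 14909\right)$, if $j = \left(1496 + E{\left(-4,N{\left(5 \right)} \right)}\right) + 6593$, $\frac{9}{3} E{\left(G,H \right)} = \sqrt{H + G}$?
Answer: $-5846 + \frac{i \sqrt{13}}{3} \approx -5846.0 + 1.2019 i$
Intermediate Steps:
$E{\left(G,H \right)} = \frac{\sqrt{G + H}}{3}$ ($E{\left(G,H \right)} = \frac{\sqrt{H + G}}{3} = \frac{\sqrt{G + H}}{3}$)
$j = 8089 + \frac{i \sqrt{13}}{3}$ ($j = \left(1496 + \frac{\sqrt{-4 - 9}}{3}\right) + 6593 = \left(1496 + \frac{\sqrt{-13}}{3}\right) + 6593 = \left(1496 + \frac{i \sqrt{13}}{3}\right) + 6593 = 8089 + \frac{i \sqrt{13}}{3} \approx 8089.0 + 1.2019 i$)
$\left(j - 11199\right) + \left(12173 - 14909\right) = \left(\left(8089 + \frac{i \sqrt{13}}{3}\right) - 11199\right) + \left(12173 - 14909\right) = \left(-3110 + \frac{i \sqrt{13}}{3}\right) + \left(12173 - 14909\right) = \left(-3110 + \frac{i \sqrt{13}}{3}\right) - 2736 = -5846 + \frac{i \sqrt{13}}{3}$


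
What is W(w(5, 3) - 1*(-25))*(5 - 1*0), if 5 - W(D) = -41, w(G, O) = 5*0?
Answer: 230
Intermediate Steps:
w(G, O) = 0
W(D) = 46 (W(D) = 5 - 1*(-41) = 5 + 41 = 46)
W(w(5, 3) - 1*(-25))*(5 - 1*0) = 46*(5 - 1*0) = 46*(5 + 0) = 46*5 = 230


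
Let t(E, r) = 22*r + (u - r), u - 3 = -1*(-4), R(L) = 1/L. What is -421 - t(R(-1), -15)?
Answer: -113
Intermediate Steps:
u = 7 (u = 3 - 1*(-4) = 3 + 4 = 7)
t(E, r) = 7 + 21*r (t(E, r) = 22*r + (7 - r) = 7 + 21*r)
-421 - t(R(-1), -15) = -421 - (7 + 21*(-15)) = -421 - (7 - 315) = -421 - 1*(-308) = -421 + 308 = -113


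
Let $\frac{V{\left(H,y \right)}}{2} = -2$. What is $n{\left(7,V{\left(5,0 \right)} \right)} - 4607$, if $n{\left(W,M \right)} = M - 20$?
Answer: $-4631$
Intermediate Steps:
$V{\left(H,y \right)} = -4$ ($V{\left(H,y \right)} = 2 \left(-2\right) = -4$)
$n{\left(W,M \right)} = -20 + M$ ($n{\left(W,M \right)} = M - 20 = -20 + M$)
$n{\left(7,V{\left(5,0 \right)} \right)} - 4607 = \left(-20 - 4\right) - 4607 = -24 - 4607 = -4631$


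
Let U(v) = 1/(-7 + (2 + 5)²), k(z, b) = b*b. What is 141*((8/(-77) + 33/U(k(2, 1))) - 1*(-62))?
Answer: 15719808/77 ≈ 2.0415e+5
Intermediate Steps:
k(z, b) = b²
U(v) = 1/42 (U(v) = 1/(-7 + 7²) = 1/(-7 + 49) = 1/42)
141*((8/(-77) + 33/U(k(2, 1))) - 1*(-62)) = 141*((8/(-77) + 33/(1/42)) - 1*(-62)) = 141*((8*(-1/77) + 33*42) + 62) = 141*((-8/77 + 1386) + 62) = 141*(106714/77 + 62) = 141*(111488/77) = 15719808/77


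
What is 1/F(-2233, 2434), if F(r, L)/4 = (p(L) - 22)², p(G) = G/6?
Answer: 9/5299204 ≈ 1.6984e-6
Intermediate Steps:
p(G) = G/6 (p(G) = G*(⅙) = G/6)
F(r, L) = 4*(-22 + L/6)² (F(r, L) = 4*(L/6 - 22)² = 4*(-22 + L/6)²)
1/F(-2233, 2434) = 1/((-132 + 2434)²/9) = 1/((⅑)*2302²) = 1/((⅑)*5299204) = 1/(5299204/9) = 9/5299204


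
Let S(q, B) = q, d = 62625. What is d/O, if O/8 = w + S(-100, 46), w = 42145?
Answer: 4175/22424 ≈ 0.18618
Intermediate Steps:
O = 336360 (O = 8*(42145 - 100) = 8*42045 = 336360)
d/O = 62625/336360 = 62625*(1/336360) = 4175/22424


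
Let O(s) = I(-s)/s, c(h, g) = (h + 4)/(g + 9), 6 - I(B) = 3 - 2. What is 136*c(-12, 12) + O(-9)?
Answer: -3299/63 ≈ -52.365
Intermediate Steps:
I(B) = 5 (I(B) = 6 - (3 - 2) = 6 - 1*1 = 6 - 1 = 5)
c(h, g) = (4 + h)/(9 + g)
O(s) = 5/s
136*c(-12, 12) + O(-9) = 136*((4 - 12)/(9 + 12)) + 5/(-9) = 136*(-8/21) + 5*(-⅑) = 136*((1/21)*(-8)) - 5/9 = 136*(-8/21) - 5/9 = -1088/21 - 5/9 = -3299/63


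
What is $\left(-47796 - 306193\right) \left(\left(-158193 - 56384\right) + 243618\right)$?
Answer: $-10280194549$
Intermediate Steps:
$\left(-47796 - 306193\right) \left(\left(-158193 - 56384\right) + 243618\right) = - 353989 \left(\left(-158193 - 56384\right) + 243618\right) = - 353989 \left(-214577 + 243618\right) = \left(-353989\right) 29041 = -10280194549$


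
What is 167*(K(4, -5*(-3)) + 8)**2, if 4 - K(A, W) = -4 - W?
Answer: 160487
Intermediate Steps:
K(A, W) = 8 + W (K(A, W) = 4 - (-4 - W) = 4 + (4 + W) = 8 + W)
167*(K(4, -5*(-3)) + 8)**2 = 167*((8 - 5*(-3)) + 8)**2 = 167*((8 + 15) + 8)**2 = 167*(23 + 8)**2 = 167*31**2 = 167*961 = 160487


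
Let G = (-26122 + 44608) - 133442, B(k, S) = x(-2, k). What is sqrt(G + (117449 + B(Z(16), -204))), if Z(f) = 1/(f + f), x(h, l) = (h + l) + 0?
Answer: 3*sqrt(17714)/8 ≈ 49.910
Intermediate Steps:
x(h, l) = h + l
Z(f) = 1/(2*f)
B(k, S) = -2 + k
G = -114956 (G = 18486 - 133442 = -114956)
sqrt(G + (117449 + B(Z(16), -204))) = sqrt(-114956 + (117449 + (-2 + (1/2)/16))) = sqrt(-114956 + (117449 + (-2 + (1/2)*(1/16)))) = sqrt(-114956 + (117449 + (-2 + 1/32))) = sqrt(-114956 + (117449 - 63/32)) = sqrt(-114956 + 3758305/32) = sqrt(79713/32) = 3*sqrt(17714)/8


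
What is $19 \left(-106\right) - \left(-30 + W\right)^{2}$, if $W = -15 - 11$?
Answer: $-5150$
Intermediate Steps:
$W = -26$
$19 \left(-106\right) - \left(-30 + W\right)^{2} = 19 \left(-106\right) - \left(-30 - 26\right)^{2} = -2014 - \left(-56\right)^{2} = -2014 - 3136 = -5150$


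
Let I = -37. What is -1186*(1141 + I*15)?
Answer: -694996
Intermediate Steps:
-1186*(1141 + I*15) = -1186*(1141 - 37*15) = -1186*(1141 - 555) = -1186*586 = -694996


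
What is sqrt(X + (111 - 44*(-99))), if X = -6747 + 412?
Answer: 2*I*sqrt(467) ≈ 43.22*I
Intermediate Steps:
X = -6335
sqrt(X + (111 - 44*(-99))) = sqrt(-6335 + (111 - 44*(-99))) = sqrt(-6335 + (111 + 4356)) = sqrt(-6335 + 4467) = sqrt(-1868) = 2*I*sqrt(467)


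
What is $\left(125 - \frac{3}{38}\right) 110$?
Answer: $\frac{261085}{19} \approx 13741.0$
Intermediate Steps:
$\left(125 - \frac{3}{38}\right) 110 = \frac{4747}{38} \cdot 110 = \frac{261085}{19}$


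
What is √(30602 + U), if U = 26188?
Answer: 3*√6310 ≈ 238.31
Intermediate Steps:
√(30602 + U) = √(30602 + 26188) = √56790 = 3*√6310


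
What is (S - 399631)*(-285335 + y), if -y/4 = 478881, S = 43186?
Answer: 784485186255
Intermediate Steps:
y = -1915524 (y = -4*478881 = -1915524)
(S - 399631)*(-285335 + y) = (43186 - 399631)*(-285335 - 1915524) = -356445*(-2200859) = 784485186255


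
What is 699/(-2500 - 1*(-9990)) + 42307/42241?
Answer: 346405889/316385090 ≈ 1.0949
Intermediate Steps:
699/(-2500 - 1*(-9990)) + 42307/42241 = 699/(-2500 + 9990) + 42307*(1/42241) = 699/7490 + 42307/42241 = 346405889/316385090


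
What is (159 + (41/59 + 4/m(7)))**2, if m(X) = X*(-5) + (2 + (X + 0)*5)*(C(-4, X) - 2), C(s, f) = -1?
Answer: 472914785344/18550249 ≈ 25494.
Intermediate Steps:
m(X) = -6 - 20*X (m(X) = X*(-5) + (2 + (X + 0)*5)*(-1 - 2) = -5*X + (2 + X*5)*(-3) = -5*X + (2 + 5*X)*(-3) = -5*X + (-6 - 15*X) = -6 - 20*X)
(159 + (41/59 + 4/m(7)))**2 = (159 + (41/59 + 4/(-6 - 20*7)))**2 = (159 + (41*(1/59) + 4/(-6 - 140)))**2 = (159 + (41/59 + 4/(-146)))**2 = (159 + (41/59 + 4*(-1/146)))**2 = (159 + (41/59 - 2/73))**2 = (159 + 2875/4307)**2 = (687688/4307)**2 = 472914785344/18550249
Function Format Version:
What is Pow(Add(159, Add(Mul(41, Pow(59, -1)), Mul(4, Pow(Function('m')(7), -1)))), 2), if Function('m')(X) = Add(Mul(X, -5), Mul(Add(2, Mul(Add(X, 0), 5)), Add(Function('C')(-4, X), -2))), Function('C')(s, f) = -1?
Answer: Rational(472914785344, 18550249) ≈ 25494.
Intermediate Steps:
Function('m')(X) = Add(-6, Mul(-20, X)) (Function('m')(X) = Add(Mul(X, -5), Mul(Add(2, Mul(Add(X, 0), 5)), Add(-1, -2))) = Add(Mul(-5, X), Mul(Add(2, Mul(X, 5)), -3)) = Add(Mul(-5, X), Mul(Add(2, Mul(5, X)), -3)) = Add(Mul(-5, X), Add(-6, Mul(-15, X))) = Add(-6, Mul(-20, X)))
Pow(Add(159, Add(Mul(41, Pow(59, -1)), Mul(4, Pow(Function('m')(7), -1)))), 2) = Pow(Add(159, Add(Mul(41, Pow(59, -1)), Mul(4, Pow(Add(-6, Mul(-20, 7)), -1)))), 2) = Pow(Add(159, Add(Mul(41, Rational(1, 59)), Mul(4, Pow(Add(-6, -140), -1)))), 2) = Pow(Add(159, Add(Rational(41, 59), Mul(4, Pow(-146, -1)))), 2) = Pow(Add(159, Add(Rational(41, 59), Mul(4, Rational(-1, 146)))), 2) = Pow(Add(159, Add(Rational(41, 59), Rational(-2, 73))), 2) = Pow(Add(159, Rational(2875, 4307)), 2) = Pow(Rational(687688, 4307), 2) = Rational(472914785344, 18550249)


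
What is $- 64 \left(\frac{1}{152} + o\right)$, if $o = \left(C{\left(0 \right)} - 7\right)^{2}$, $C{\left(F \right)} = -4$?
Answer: $- \frac{147144}{19} \approx -7744.4$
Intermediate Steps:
$o = 121$ ($o = \left(-4 - 7\right)^{2} = \left(-11\right)^{2} = 121$)
$- 64 \left(\frac{1}{152} + o\right) = - 64 \left(\frac{1}{152} + 121\right) = \left(-64\right) \frac{18393}{152} = - \frac{147144}{19}$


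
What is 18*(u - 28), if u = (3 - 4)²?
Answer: -486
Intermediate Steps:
u = 1 (u = (-1)² = 1)
18*(u - 28) = 18*(1 - 28) = 18*(-27) = -486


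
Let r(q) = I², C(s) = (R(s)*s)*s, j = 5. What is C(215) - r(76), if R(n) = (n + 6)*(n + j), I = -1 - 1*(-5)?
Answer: 2247459484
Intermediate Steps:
I = 4 (I = -1 + 5 = 4)
R(n) = (5 + n)*(6 + n) (R(n) = (n + 6)*(n + 5) = (6 + n)*(5 + n) = (5 + n)*(6 + n))
C(s) = s²*(30 + s² + 11*s) (C(s) = ((30 + s² + 11*s)*s)*s = (s*(30 + s² + 11*s))*s = s²*(30 + s² + 11*s))
r(q) = 16 (r(q) = 4² = 16)
C(215) - r(76) = 215²*(30 + 215² + 11*215) - 1*16 = 46225*(30 + 46225 + 2365) - 16 = 46225*48620 - 16 = 2247459500 - 16 = 2247459484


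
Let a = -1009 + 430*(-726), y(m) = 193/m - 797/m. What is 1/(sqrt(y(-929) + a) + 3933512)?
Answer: 3654232648/14373968262651753 - I*sqrt(270294386633)/14373968262651753 ≈ 2.5423e-7 - 3.6169e-11*I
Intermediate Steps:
y(m) = -604/m
a = -313189 (a = -1009 - 312180 = -313189)
1/(sqrt(y(-929) + a) + 3933512) = 1/(sqrt(-604/(-929) - 313189) + 3933512) = 1/(sqrt(-604*(-1/929) - 313189) + 3933512) = 1/(sqrt(604/929 - 313189) + 3933512) = 1/(sqrt(-290951977/929) + 3933512) = 1/(I*sqrt(270294386633)/929 + 3933512) = 1/(3933512 + I*sqrt(270294386633)/929)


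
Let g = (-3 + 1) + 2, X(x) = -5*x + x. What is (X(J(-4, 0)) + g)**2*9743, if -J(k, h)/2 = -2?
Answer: 2494208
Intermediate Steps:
J(k, h) = 4 (J(k, h) = -2*(-2) = 4)
X(x) = -4*x
g = 0 (g = -2 + 2 = 0)
(X(J(-4, 0)) + g)**2*9743 = (-4*4 + 0)**2*9743 = (-16 + 0)**2*9743 = (-16)**2*9743 = 256*9743 = 2494208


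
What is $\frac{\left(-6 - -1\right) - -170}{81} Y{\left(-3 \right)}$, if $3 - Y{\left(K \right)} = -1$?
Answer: $\frac{220}{27} \approx 8.1481$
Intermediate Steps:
$Y{\left(K \right)} = 4$ ($Y{\left(K \right)} = 3 - -1 = 3 + 1 = 4$)
$\frac{\left(-6 - -1\right) - -170}{81} Y{\left(-3 \right)} = \frac{\left(-6 - -1\right) - -170}{81} \cdot 4 = \left(\left(-6 + 1\right) + 170\right) \frac{1}{81} \cdot 4 = \left(-5 + 170\right) \frac{1}{81} \cdot 4 = 165 \cdot \frac{1}{81} \cdot 4 = \frac{55}{27} \cdot 4 = \frac{220}{27}$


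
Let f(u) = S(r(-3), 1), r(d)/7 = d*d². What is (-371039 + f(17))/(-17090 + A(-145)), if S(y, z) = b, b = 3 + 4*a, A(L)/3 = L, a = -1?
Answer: 74208/3505 ≈ 21.172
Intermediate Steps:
A(L) = 3*L
b = -1 (b = 3 + 4*(-1) = 3 - 4 = -1)
r(d) = 7*d³ (r(d) = 7*(d*d²) = 7*d³)
S(y, z) = -1
f(u) = -1
(-371039 + f(17))/(-17090 + A(-145)) = (-371039 - 1)/(-17090 + 3*(-145)) = -371040/(-17090 - 435) = -371040/(-17525) = -371040*(-1/17525) = 74208/3505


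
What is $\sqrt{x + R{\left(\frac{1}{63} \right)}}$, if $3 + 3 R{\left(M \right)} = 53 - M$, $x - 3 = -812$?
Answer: $\frac{2 i \sqrt{786198}}{63} \approx 28.148 i$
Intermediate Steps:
$x = -809$ ($x = 3 - 812 = -809$)
$R{\left(M \right)} = \frac{50}{3} - \frac{M}{3}$ ($R{\left(M \right)} = -1 + \frac{53 - M}{3} = -1 - \left(- \frac{53}{3} + \frac{M}{3}\right) = \frac{50}{3} - \frac{M}{3}$)
$\sqrt{x + R{\left(\frac{1}{63} \right)}} = \sqrt{-809 + \left(\frac{50}{3} - \frac{1}{3 \cdot 63}\right)} = \sqrt{-809 + \left(\frac{50}{3} - \frac{1}{189}\right)} = \sqrt{-809 + \frac{3149}{189}} = \sqrt{- \frac{149752}{189}} = \frac{2 i \sqrt{786198}}{63}$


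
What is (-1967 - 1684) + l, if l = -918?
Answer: -4569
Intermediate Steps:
(-1967 - 1684) + l = (-1967 - 1684) - 918 = -3651 - 918 = -4569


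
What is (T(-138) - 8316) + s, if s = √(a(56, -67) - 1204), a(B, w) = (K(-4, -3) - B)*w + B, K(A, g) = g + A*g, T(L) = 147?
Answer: -8169 + √2001 ≈ -8124.3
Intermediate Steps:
a(B, w) = B + w*(9 - B) (a(B, w) = (-3*(1 - 4) - B)*w + B = (-3*(-3) - B)*w + B = (9 - B)*w + B = w*(9 - B) + B = B + w*(9 - B))
s = √2001 (s = √((56 + 9*(-67) - 1*56*(-67)) - 1204) = √((56 - 603 + 3752) - 1204) = √(3205 - 1204) = √2001 ≈ 44.733)
(T(-138) - 8316) + s = (147 - 8316) + √2001 = -8169 + √2001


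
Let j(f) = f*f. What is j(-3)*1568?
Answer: 14112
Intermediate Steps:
j(f) = f²
j(-3)*1568 = (-3)²*1568 = 9*1568 = 14112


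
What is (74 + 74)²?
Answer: 21904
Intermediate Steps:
(74 + 74)² = 148² = 21904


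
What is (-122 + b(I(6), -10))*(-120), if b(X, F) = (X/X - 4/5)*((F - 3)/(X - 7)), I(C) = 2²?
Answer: 14536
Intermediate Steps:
I(C) = 4
b(X, F) = (-3 + F)/(5*(-7 + X)) (b(X, F) = (1 - 4*⅕)*((-3 + F)/(-7 + X)) = (1 - ⅘)*((-3 + F)/(-7 + X)) = ((-3 + F)/(-7 + X))/5 = (-3 + F)/(5*(-7 + X)))
(-122 + b(I(6), -10))*(-120) = (-122 + (-3 - 10)/(5*(-7 + 4)))*(-120) = (-122 + (⅕)*(-13)/(-3))*(-120) = (-122 + (⅕)*(-⅓)*(-13))*(-120) = (-122 + 13/15)*(-120) = -1817/15*(-120) = 14536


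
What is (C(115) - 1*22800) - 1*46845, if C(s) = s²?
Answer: -56420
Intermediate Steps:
(C(115) - 1*22800) - 1*46845 = (115² - 1*22800) - 1*46845 = (13225 - 22800) - 46845 = -9575 - 46845 = -56420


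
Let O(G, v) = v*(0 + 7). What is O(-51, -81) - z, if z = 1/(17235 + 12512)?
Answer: -16866550/29747 ≈ -567.00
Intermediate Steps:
O(G, v) = 7*v (O(G, v) = v*7 = 7*v)
z = 1/29747 ≈ 3.3617e-5
O(-51, -81) - z = 7*(-81) - 1*1/29747 = -567 - 1/29747 = -16866550/29747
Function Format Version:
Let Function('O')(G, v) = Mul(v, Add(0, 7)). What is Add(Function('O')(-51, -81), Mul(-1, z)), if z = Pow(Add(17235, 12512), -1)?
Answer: Rational(-16866550, 29747) ≈ -567.00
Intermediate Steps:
Function('O')(G, v) = Mul(7, v) (Function('O')(G, v) = Mul(v, 7) = Mul(7, v))
z = Rational(1, 29747) (z = Pow(29747, -1) = Rational(1, 29747) ≈ 3.3617e-5)
Add(Function('O')(-51, -81), Mul(-1, z)) = Add(Mul(7, -81), Mul(-1, Rational(1, 29747))) = Add(-567, Rational(-1, 29747)) = Rational(-16866550, 29747)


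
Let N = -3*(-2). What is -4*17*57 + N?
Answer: -3870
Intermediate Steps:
N = 6
-4*17*57 + N = -4*17*57 + 6 = -68*57 + 6 = -3876 + 6 = -3870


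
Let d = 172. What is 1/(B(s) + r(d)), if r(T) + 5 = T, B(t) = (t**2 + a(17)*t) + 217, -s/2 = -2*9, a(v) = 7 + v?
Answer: 1/2544 ≈ 0.00039308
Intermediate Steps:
s = 36 (s = -(-4)*9 = -2*(-18) = 36)
B(t) = 217 + t**2 + 24*t (B(t) = (t**2 + (7 + 17)*t) + 217 = (t**2 + 24*t) + 217 = 217 + t**2 + 24*t)
r(T) = -5 + T
1/(B(s) + r(d)) = 1/((217 + 36**2 + 24*36) + (-5 + 172)) = 1/((217 + 1296 + 864) + 167) = 1/(2377 + 167) = 1/2544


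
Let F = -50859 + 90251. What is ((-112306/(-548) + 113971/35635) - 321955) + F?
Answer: -2756910066161/9763990 ≈ -2.8236e+5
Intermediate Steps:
F = 39392
((-112306/(-548) + 113971/35635) - 321955) + F = ((-112306/(-548) + 113971/35635) - 321955) + 39392 = ((-112306*(-1/548) + 113971*(1/35635)) - 321955) + 39392 = ((56153/274 + 113971/35635) - 321955) + 39392 = (2032240209/9763990 - 321955) + 39392 = -3141533160241/9763990 + 39392 = -2756910066161/9763990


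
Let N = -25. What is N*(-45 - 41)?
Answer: 2150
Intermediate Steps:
N*(-45 - 41) = -25*(-45 - 41) = -25*(-86) = 2150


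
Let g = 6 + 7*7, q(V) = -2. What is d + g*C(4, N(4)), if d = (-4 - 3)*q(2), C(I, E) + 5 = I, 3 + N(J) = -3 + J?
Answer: -41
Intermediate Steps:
N(J) = -6 + J (N(J) = -3 + (-3 + J) = -6 + J)
C(I, E) = -5 + I
g = 55 (g = 6 + 49 = 55)
d = 14 (d = (-4 - 3)*(-2) = -7*(-2) = 14)
d + g*C(4, N(4)) = 14 + 55*(-5 + 4) = 14 + 55*(-1) = 14 - 55 = -41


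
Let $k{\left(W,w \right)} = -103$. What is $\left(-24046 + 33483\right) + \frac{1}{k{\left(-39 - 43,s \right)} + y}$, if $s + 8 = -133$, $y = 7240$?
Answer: $\frac{67351870}{7137} \approx 9437.0$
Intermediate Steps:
$s = -141$ ($s = -8 - 133 = -141$)
$\left(-24046 + 33483\right) + \frac{1}{k{\left(-39 - 43,s \right)} + y} = \left(-24046 + 33483\right) + \frac{1}{-103 + 7240} = 9437 + \frac{1}{7137} = \frac{67351870}{7137}$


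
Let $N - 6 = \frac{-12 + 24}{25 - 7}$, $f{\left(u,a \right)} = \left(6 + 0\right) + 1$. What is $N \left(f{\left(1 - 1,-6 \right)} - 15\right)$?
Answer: $- \frac{160}{3} \approx -53.333$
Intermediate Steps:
$f{\left(u,a \right)} = 7$ ($f{\left(u,a \right)} = 6 + 1 = 7$)
$N = \frac{20}{3}$ ($N = 6 + \frac{-12 + 24}{25 - 7} = 6 + \frac{12}{18} = 6 + 12 \cdot \frac{1}{18} = 6 + \frac{2}{3} = \frac{20}{3} \approx 6.6667$)
$N \left(f{\left(1 - 1,-6 \right)} - 15\right) = \frac{20 \left(7 - 15\right)}{3} = \frac{20}{3} \left(-8\right) = - \frac{160}{3}$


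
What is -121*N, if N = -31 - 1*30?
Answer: 7381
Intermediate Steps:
N = -61 (N = -31 - 30 = -61)
-121*N = -121*(-61) = 7381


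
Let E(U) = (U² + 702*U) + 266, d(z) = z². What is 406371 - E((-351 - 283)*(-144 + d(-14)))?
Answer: -1063339383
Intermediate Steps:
E(U) = 266 + U² + 702*U
406371 - E((-351 - 283)*(-144 + d(-14))) = 406371 - (266 + ((-351 - 283)*(-144 + (-14)²))² + 702*((-351 - 283)*(-144 + (-14)²))) = 406371 - (266 + (-634*(-144 + 196))² + 702*(-634*(-144 + 196))) = 406371 - (266 + (-634*52)² + 702*(-634*52)) = 406371 - (266 + (-32968)² + 702*(-32968)) = 406371 - (266 + 1086889024 - 23143536) = 406371 - 1*1063745754 = 406371 - 1063745754 = -1063339383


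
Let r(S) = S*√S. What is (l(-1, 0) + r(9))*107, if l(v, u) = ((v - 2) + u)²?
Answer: 3852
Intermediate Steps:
r(S) = S^(3/2)
l(v, u) = (-2 + u + v)² (l(v, u) = ((-2 + v) + u)² = (-2 + u + v)²)
(l(-1, 0) + r(9))*107 = ((-2 + 0 - 1)² + 9^(3/2))*107 = ((-3)² + 27)*107 = (9 + 27)*107 = 36*107 = 3852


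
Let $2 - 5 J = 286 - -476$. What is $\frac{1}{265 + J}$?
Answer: $\frac{1}{113} \approx 0.0088496$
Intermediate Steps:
$J = -152$ ($J = \frac{2}{5} - \frac{286 - -476}{5} = \frac{2}{5} - \frac{286 + 476}{5} = \frac{2}{5} - \frac{762}{5} = -152$)
$\frac{1}{265 + J} = \frac{1}{265 - 152} = \frac{1}{113}$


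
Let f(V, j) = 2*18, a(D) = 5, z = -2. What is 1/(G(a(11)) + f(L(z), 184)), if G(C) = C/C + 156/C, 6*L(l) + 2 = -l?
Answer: 5/341 ≈ 0.014663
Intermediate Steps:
L(l) = -1/3 - l/6 (L(l) = -1/3 + (-l)/6 = -1/3 - l/6)
f(V, j) = 36
G(C) = 1 + 156/C
1/(G(a(11)) + f(L(z), 184)) = 1/((156 + 5)/5 + 36) = 1/((1/5)*161 + 36) = 1/(161/5 + 36) = 1/(341/5) = 5/341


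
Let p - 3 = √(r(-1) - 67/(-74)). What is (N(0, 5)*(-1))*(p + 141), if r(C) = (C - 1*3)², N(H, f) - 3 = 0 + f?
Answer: -1152 - 12*√10286/37 ≈ -1184.9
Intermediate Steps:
N(H, f) = 3 + f (N(H, f) = 3 + (0 + f) = 3 + f)
r(C) = (-3 + C)² (r(C) = (C - 3)² = (-3 + C)²)
p = 3 + 3*√10286/74 (p = 3 + √((-3 - 1)² - 67/(-74)) = 3 + √((-4)² - 67*(-1/74)) = 3 + √(16 + 67/74) = 3 + √(1251/74) = 3 + 3*√10286/74 ≈ 7.1116)
(N(0, 5)*(-1))*(p + 141) = ((3 + 5)*(-1))*((3 + 3*√10286/74) + 141) = (8*(-1))*(144 + 3*√10286/74) = -8*(144 + 3*√10286/74) = -1152 - 12*√10286/37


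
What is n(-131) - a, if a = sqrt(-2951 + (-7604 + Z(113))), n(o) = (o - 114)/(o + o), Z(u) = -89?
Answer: 245/262 - 2*I*sqrt(2661) ≈ 0.93511 - 103.17*I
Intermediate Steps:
n(o) = (-114 + o)/(2*o) (n(o) = (-114 + o)/((2*o)) = (-114 + o)*(1/(2*o)) = (-114 + o)/(2*o))
a = 2*I*sqrt(2661) (a = sqrt(-2951 + (-7604 - 89)) = sqrt(-2951 - 7693) = sqrt(-10644) = 2*I*sqrt(2661) ≈ 103.17*I)
n(-131) - a = (1/2)*(-114 - 131)/(-131) - 2*I*sqrt(2661) = (1/2)*(-1/131)*(-245) - 2*I*sqrt(2661) = 245/262 - 2*I*sqrt(2661)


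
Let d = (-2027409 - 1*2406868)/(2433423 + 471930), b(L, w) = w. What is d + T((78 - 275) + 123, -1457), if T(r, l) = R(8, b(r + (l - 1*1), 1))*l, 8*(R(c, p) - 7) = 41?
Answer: -410646108353/23242824 ≈ -17668.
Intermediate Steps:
R(c, p) = 97/8 (R(c, p) = 7 + (⅛)*41 = 7 + 41/8 = 97/8)
d = -4434277/2905353 (d = (-2027409 - 2406868)/2905353 = -4434277*1/2905353 = -4434277/2905353 ≈ -1.5262)
T(r, l) = 97*l/8
d + T((78 - 275) + 123, -1457) = -4434277/2905353 + (97/8)*(-1457) = -4434277/2905353 - 141329/8 = -410646108353/23242824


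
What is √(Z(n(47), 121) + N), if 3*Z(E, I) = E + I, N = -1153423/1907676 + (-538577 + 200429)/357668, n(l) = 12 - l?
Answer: √21917069351125775731747/28429777482 ≈ 5.2074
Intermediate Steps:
N = -264404830403/170578664892 (N = -1153423*1/1907676 - 338148*1/357668 = -1153423/1907676 - 84537/89417 = -264404830403/170578664892 ≈ -1.5500)
Z(E, I) = E/3 + I/3 (Z(E, I) = (E + I)/3 = E/3 + I/3)
√(Z(n(47), 121) + N) = √(((12 - 1*47)/3 + (⅓)*121) - 264404830403/170578664892) = √(((12 - 47)/3 + 121/3) - 264404830403/170578664892) = √(((⅓)*(-35) + 121/3) - 264404830403/170578664892) = √((-35/3 + 121/3) - 264404830403/170578664892) = √(86/3 - 264404830403/170578664892) = √(4625516896501/170578664892) = √21917069351125775731747/28429777482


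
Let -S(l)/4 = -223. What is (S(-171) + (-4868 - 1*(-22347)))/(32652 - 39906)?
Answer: -18371/7254 ≈ -2.5325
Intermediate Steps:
S(l) = 892 (S(l) = -4*(-223) = 892)
(S(-171) + (-4868 - 1*(-22347)))/(32652 - 39906) = (892 + (-4868 - 1*(-22347)))/(32652 - 39906) = (892 + (-4868 + 22347))/(-7254) = (892 + 17479)*(-1/7254) = 18371*(-1/7254) = -18371/7254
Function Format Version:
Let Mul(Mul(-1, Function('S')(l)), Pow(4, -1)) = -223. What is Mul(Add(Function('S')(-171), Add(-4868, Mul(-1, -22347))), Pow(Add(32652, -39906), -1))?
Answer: Rational(-18371, 7254) ≈ -2.5325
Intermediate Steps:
Function('S')(l) = 892 (Function('S')(l) = Mul(-4, -223) = 892)
Mul(Add(Function('S')(-171), Add(-4868, Mul(-1, -22347))), Pow(Add(32652, -39906), -1)) = Mul(Add(892, Add(-4868, Mul(-1, -22347))), Pow(Add(32652, -39906), -1)) = Mul(Add(892, Add(-4868, 22347)), Pow(-7254, -1)) = Mul(Add(892, 17479), Rational(-1, 7254)) = Mul(18371, Rational(-1, 7254)) = Rational(-18371, 7254)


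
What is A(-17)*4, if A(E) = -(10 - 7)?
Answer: -12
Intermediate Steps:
A(E) = -3 (A(E) = -1*3 = -3)
A(-17)*4 = -3*4 = -12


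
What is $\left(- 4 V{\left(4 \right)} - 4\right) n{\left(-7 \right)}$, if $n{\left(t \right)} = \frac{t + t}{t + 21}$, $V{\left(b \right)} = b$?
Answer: $20$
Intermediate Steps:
$n{\left(t \right)} = \frac{2 t}{21 + t}$
$\left(- 4 V{\left(4 \right)} - 4\right) n{\left(-7 \right)} = \left(\left(-4\right) 4 - 4\right) 2 \left(-7\right) \frac{1}{21 - 7} = \left(-16 - 4\right) 2 \left(-7\right) \frac{1}{14} = - 20 \cdot 2 \left(-7\right) \frac{1}{14} = \left(-20\right) \left(-1\right) = 20$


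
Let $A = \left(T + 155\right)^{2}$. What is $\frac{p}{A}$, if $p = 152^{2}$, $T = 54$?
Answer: $\frac{64}{121} \approx 0.52893$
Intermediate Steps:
$p = 23104$
$A = 43681$ ($A = \left(54 + 155\right)^{2} = 209^{2} = 43681$)
$\frac{p}{A} = \frac{23104}{43681} = 23104 \cdot \frac{1}{43681} = \frac{64}{121}$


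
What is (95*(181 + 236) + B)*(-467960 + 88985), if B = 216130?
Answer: -96920961375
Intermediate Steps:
(95*(181 + 236) + B)*(-467960 + 88985) = (95*(181 + 236) + 216130)*(-467960 + 88985) = (95*417 + 216130)*(-378975) = (39615 + 216130)*(-378975) = 255745*(-378975) = -96920961375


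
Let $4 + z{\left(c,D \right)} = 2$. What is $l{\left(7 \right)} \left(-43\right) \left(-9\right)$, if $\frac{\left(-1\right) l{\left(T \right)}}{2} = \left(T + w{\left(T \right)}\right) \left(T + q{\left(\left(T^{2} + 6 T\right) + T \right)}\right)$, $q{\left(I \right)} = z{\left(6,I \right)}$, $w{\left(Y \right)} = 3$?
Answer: $-38700$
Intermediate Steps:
$z{\left(c,D \right)} = -2$ ($z{\left(c,D \right)} = -4 + 2 = -2$)
$q{\left(I \right)} = -2$
$l{\left(T \right)} = - 2 \left(-2 + T\right) \left(3 + T\right)$ ($l{\left(T \right)} = - 2 \left(T + 3\right) \left(T - 2\right) = - 2 \left(3 + T\right) \left(-2 + T\right) = - 2 \left(-2 + T\right) \left(3 + T\right)$)
$l{\left(7 \right)} \left(-43\right) \left(-9\right) = \left(12 - 14 - 2 \cdot 7^{2}\right) \left(-43\right) \left(-9\right) = \left(12 - 14 - 98\right) \left(-43\right) \left(-9\right) = \left(-100\right) \left(-43\right) \left(-9\right) = 4300 \left(-9\right) = -38700$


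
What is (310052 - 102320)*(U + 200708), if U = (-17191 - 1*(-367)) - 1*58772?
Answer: 25989765984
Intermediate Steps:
U = -75596 (U = (-17191 + 367) - 58772 = -16824 - 58772 = -75596)
(310052 - 102320)*(U + 200708) = (310052 - 102320)*(-75596 + 200708) = 207732*125112 = 25989765984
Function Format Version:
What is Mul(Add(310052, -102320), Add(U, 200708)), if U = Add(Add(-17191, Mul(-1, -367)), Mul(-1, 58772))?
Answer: 25989765984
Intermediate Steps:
U = -75596 (U = Add(Add(-17191, 367), -58772) = Add(-16824, -58772) = -75596)
Mul(Add(310052, -102320), Add(U, 200708)) = Mul(Add(310052, -102320), Add(-75596, 200708)) = Mul(207732, 125112) = 25989765984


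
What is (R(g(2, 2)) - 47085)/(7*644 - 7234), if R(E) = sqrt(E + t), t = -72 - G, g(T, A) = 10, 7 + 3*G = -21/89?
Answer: 47085/2726 - I*sqrt(4247970)/727842 ≈ 17.273 - 0.0028317*I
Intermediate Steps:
G = -644/267 (G = -7/3 + (-21/89)/3 = -7/3 + (-21*1/89)/3 = -7/3 + (1/3)*(-21/89) = -7/3 - 7/89 = -644/267 ≈ -2.4120)
t = -18580/267 (t = -72 - 1*(-644/267) = -72 + 644/267 = -18580/267 ≈ -69.588)
R(E) = sqrt(-18580/267 + E) (R(E) = sqrt(E - 18580/267) = sqrt(-18580/267 + E))
(R(g(2, 2)) - 47085)/(7*644 - 7234) = (sqrt(-4960860 + 71289*10)/267 - 47085)/(7*644 - 7234) = (sqrt(-4960860 + 712890)/267 - 47085)/(4508 - 7234) = (sqrt(-4247970)/267 - 47085)/(-2726) = ((I*sqrt(4247970))/267 - 47085)*(-1/2726) = (I*sqrt(4247970)/267 - 47085)*(-1/2726) = (-47085 + I*sqrt(4247970)/267)*(-1/2726) = 47085/2726 - I*sqrt(4247970)/727842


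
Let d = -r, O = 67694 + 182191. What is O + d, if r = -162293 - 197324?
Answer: 609502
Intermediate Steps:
r = -359617
O = 249885
d = 359617 (d = -1*(-359617) = 359617)
O + d = 249885 + 359617 = 609502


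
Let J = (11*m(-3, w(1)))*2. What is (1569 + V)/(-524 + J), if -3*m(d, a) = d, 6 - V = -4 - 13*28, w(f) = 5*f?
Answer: -1943/502 ≈ -3.8705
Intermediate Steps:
V = 374 (V = 6 - (-4 - 13*28) = 6 - (-4 - 364) = 6 - 1*(-368) = 6 + 368 = 374)
m(d, a) = -d/3
J = 22 (J = (11*(-⅓*(-3)))*2 = (11*1)*2 = 11*2 = 22)
(1569 + V)/(-524 + J) = (1569 + 374)/(-524 + 22) = 1943/(-502) = 1943*(-1/502) = -1943/502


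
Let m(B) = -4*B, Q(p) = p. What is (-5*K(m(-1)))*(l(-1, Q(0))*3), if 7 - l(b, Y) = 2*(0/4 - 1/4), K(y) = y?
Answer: -450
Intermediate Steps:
l(b, Y) = 15/2 (l(b, Y) = 7 - 2*(0/4 - 1/4) = 7 - 2*(0*(¼) - 1*¼) = 7 - 2*(0 - ¼) = 7 - 2*(-1)/4 = 7 - 1*(-½) = 7 + ½ = 15/2)
(-5*K(m(-1)))*(l(-1, Q(0))*3) = (-(-20)*(-1))*((15/2)*3) = -5*4*(45/2) = -20*45/2 = -450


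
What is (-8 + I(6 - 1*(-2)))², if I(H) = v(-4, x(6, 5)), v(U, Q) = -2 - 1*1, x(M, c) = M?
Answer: 121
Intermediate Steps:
v(U, Q) = -3 (v(U, Q) = -2 - 1 = -3)
I(H) = -3
(-8 + I(6 - 1*(-2)))² = (-8 - 3)² = (-11)² = 121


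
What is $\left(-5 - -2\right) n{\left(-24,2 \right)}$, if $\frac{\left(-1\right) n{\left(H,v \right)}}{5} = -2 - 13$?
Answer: $-225$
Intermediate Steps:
$n{\left(H,v \right)} = 75$ ($n{\left(H,v \right)} = - 5 \left(-2 - 13\right) = \left(-5\right) \left(-15\right) = 75$)
$\left(-5 - -2\right) n{\left(-24,2 \right)} = \left(-5 - -2\right) 75 = \left(-5 + 2\right) 75 = \left(-3\right) 75 = -225$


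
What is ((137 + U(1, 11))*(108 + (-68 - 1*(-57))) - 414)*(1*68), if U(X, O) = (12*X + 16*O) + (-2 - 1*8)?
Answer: 2049588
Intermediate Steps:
U(X, O) = -10 + 12*X + 16*O (U(X, O) = (12*X + 16*O) + (-2 - 8) = (12*X + 16*O) - 10 = -10 + 12*X + 16*O)
((137 + U(1, 11))*(108 + (-68 - 1*(-57))) - 414)*(1*68) = ((137 + (-10 + 12*1 + 16*11))*(108 + (-68 - 1*(-57))) - 414)*(1*68) = ((137 + (-10 + 12 + 176))*(108 + (-68 + 57)) - 414)*68 = ((137 + 178)*(108 - 11) - 414)*68 = (315*97 - 414)*68 = (30555 - 414)*68 = 30141*68 = 2049588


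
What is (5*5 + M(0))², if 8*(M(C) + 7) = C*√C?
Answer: 324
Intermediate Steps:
M(C) = -7 + C^(3/2)/8 (M(C) = -7 + (C*√C)/8 = -7 + C^(3/2)/8)
(5*5 + M(0))² = (5*5 + (-7 + 0^(3/2)/8))² = (25 + (-7 + (⅛)*0))² = (25 + (-7 + 0))² = (25 - 7)² = 18² = 324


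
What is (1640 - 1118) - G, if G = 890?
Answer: -368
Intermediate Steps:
(1640 - 1118) - G = (1640 - 1118) - 1*890 = 522 - 890 = -368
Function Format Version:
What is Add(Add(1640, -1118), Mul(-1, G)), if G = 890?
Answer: -368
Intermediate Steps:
Add(Add(1640, -1118), Mul(-1, G)) = Add(Add(1640, -1118), Mul(-1, 890)) = Add(522, -890) = -368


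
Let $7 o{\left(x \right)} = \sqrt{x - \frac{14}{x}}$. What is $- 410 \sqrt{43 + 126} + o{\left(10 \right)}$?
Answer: $-5330 + \frac{\sqrt{215}}{35} \approx -5329.6$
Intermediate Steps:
$o{\left(x \right)} = \frac{\sqrt{x - \frac{14}{x}}}{7}$
$- 410 \sqrt{43 + 126} + o{\left(10 \right)} = - 410 \sqrt{43 + 126} + \frac{\sqrt{10 - \frac{14}{10}}}{7} = - 410 \sqrt{169} + \frac{\sqrt{10 - \frac{7}{5}}}{7} = \left(-410\right) 13 + \frac{\sqrt{10 - \frac{7}{5}}}{7} = -5330 + \frac{\sqrt{\frac{43}{5}}}{7} = -5330 + \frac{\frac{1}{5} \sqrt{215}}{7} = -5330 + \frac{\sqrt{215}}{35}$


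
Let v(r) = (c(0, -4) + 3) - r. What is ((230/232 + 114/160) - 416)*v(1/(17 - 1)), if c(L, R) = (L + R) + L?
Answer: 16339839/37120 ≈ 440.19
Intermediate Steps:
c(L, R) = R + 2*L
v(r) = -1 - r (v(r) = ((-4 + 2*0) + 3) - r = ((-4 + 0) + 3) - r = (-4 + 3) - r = -1 - r)
((230/232 + 114/160) - 416)*v(1/(17 - 1)) = ((230/232 + 114/160) - 416)*(-1 - 1/(17 - 1)) = ((230*(1/232) + 114*(1/160)) - 416)*(-1 - 1/16) = ((115/116 + 57/80) - 416)*(-1 - 1*1/16) = (3953/2320 - 416)*(-1 - 1/16) = -961167/2320*(-17/16) = 16339839/37120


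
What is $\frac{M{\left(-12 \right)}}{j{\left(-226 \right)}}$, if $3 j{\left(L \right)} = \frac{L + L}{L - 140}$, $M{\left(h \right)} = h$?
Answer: $- \frac{3294}{113} \approx -29.15$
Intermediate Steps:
$j{\left(L \right)} = \frac{2 L}{3 \left(-140 + L\right)}$ ($j{\left(L \right)} = \frac{\left(L + L\right) \frac{1}{L - 140}}{3} = \frac{2 L \frac{1}{-140 + L}}{3} = \frac{2 L}{3 \left(-140 + L\right)}$)
$\frac{M{\left(-12 \right)}}{j{\left(-226 \right)}} = - \frac{12}{\frac{2}{3} \left(-226\right) \frac{1}{-140 - 226}} = - \frac{12}{\frac{2}{3} \left(-226\right) \frac{1}{-366}} = - \frac{12}{\frac{2}{3} \left(-226\right) \left(- \frac{1}{366}\right)} = - \frac{12}{\frac{226}{549}} = \left(-12\right) \frac{549}{226} = - \frac{3294}{113}$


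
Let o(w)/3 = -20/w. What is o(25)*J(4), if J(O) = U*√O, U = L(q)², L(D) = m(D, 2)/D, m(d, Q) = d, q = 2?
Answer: -24/5 ≈ -4.8000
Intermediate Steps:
o(w) = -60/w (o(w) = 3*(-20/w) = -60/w)
L(D) = 1 (L(D) = D/D = 1)
U = 1 (U = 1² = 1)
J(O) = √O (J(O) = 1*√O = √O)
o(25)*J(4) = (-60/25)*√4 = -60*1/25*2 = -12/5*2 = -24/5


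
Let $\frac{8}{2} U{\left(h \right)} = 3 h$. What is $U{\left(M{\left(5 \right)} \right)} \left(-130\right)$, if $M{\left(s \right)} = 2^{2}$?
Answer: $-390$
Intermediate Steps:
$M{\left(s \right)} = 4$
$U{\left(h \right)} = \frac{3 h}{4}$
$U{\left(M{\left(5 \right)} \right)} \left(-130\right) = \frac{3}{4} \cdot 4 \left(-130\right) = 3 \left(-130\right) = -390$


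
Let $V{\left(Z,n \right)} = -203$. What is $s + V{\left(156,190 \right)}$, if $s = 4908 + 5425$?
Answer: $10130$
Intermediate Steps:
$s = 10333$
$s + V{\left(156,190 \right)} = 10333 - 203 = 10130$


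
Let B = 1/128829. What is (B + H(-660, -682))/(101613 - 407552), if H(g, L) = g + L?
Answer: 172888517/39413815431 ≈ 0.0043865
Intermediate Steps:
H(g, L) = L + g
B = 1/128829 ≈ 7.7622e-6
(B + H(-660, -682))/(101613 - 407552) = (1/128829 + (-682 - 660))/(101613 - 407552) = (1/128829 - 1342)/(-305939) = -172888517/128829*(-1/305939) = 172888517/39413815431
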